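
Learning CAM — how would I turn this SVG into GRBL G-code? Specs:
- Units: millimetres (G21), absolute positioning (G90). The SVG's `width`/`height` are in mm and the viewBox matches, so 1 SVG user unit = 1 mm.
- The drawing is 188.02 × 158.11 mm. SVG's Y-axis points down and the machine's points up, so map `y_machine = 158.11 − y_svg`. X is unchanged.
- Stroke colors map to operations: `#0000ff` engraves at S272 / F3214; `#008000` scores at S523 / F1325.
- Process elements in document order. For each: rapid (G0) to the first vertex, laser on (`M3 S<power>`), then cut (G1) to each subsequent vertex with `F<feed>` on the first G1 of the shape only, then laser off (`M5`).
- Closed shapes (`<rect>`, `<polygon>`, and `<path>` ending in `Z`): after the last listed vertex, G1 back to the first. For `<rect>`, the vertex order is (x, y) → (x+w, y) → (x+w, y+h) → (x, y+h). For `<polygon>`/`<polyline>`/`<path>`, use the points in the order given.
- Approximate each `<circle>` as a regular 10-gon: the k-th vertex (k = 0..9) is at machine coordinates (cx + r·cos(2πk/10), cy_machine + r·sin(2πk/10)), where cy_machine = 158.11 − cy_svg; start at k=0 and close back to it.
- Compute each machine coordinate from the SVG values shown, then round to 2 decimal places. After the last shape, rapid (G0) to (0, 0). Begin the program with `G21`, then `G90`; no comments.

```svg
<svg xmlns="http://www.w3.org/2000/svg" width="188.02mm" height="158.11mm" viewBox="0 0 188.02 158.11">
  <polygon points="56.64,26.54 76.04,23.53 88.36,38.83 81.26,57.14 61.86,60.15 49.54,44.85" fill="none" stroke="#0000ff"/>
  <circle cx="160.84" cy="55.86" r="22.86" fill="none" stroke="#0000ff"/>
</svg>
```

G21
G90
G0 X56.64 Y131.57
M3 S272
G1 X76.04 Y134.58 F3214
G1 X88.36 Y119.28
G1 X81.26 Y100.97
G1 X61.86 Y97.96
G1 X49.54 Y113.26
G1 X56.64 Y131.57
M5
G0 X183.70 Y102.25
M3 S272
G1 X179.33 Y115.69 F3214
G1 X167.90 Y123.99
G1 X153.78 Y123.99
G1 X142.35 Y115.69
G1 X137.98 Y102.25
G1 X142.35 Y88.81
G1 X153.78 Y80.51
G1 X167.90 Y80.51
G1 X179.33 Y88.81
G1 X183.70 Y102.25
M5
G0 X0.00 Y0.00

1 u = 1 mm; y_m = 158.11 − y.

[1] `<polygon>` regular polygon, #0000ff→engrave S272 F3214: (56.64,131.57) → (76.04,134.58) → (88.36,119.28) → (81.26,100.97) → (61.86,97.96) → (49.54,113.26) → (56.64,131.57) (closed)

[2] `<circle>` circle, #0000ff→engrave S272 F3214: (183.70,102.25) → (179.33,115.69) → (167.90,123.99) → (153.78,123.99) → (142.35,115.69) → (137.98,102.25) → (142.35,88.81) → (153.78,80.51) → (167.90,80.51) → (179.33,88.81) → (183.70,102.25) (closed)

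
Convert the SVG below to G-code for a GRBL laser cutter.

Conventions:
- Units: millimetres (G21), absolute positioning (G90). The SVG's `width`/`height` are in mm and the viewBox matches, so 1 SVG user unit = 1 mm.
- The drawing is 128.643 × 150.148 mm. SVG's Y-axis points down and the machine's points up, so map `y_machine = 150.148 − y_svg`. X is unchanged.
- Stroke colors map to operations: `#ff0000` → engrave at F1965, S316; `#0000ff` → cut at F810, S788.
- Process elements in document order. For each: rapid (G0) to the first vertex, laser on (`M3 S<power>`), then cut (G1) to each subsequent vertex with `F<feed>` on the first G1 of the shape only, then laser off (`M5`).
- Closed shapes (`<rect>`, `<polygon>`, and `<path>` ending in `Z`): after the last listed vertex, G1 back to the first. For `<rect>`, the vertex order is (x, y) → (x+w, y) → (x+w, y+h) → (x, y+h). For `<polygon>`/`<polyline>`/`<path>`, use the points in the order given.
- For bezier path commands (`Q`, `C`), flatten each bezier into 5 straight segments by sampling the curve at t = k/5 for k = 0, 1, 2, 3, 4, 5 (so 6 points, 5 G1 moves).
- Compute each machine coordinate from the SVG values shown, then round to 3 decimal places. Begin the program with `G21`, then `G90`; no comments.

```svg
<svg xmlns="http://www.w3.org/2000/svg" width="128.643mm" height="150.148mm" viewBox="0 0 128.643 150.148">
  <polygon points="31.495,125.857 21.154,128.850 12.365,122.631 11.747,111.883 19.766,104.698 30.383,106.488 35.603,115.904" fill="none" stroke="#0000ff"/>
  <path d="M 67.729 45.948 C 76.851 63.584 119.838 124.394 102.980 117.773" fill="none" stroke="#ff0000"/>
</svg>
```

viewBox `0 0 128.643 150.148` with mm width/height → 1 unit = 1 mm. Flip: y_m = 150.148 − y_svg.

**Shape 1** — `<polygon>` regular polygon, stroke `#0000ff` → cut (S788, F810). Machine vertices: (31.495,24.291) → (21.154,21.298) → (12.365,27.517) → (11.747,38.265) → (19.766,45.450) → (30.383,43.660) → (35.603,34.244) → (31.495,24.291). Closed: final G1 returns to the first vertex.

**Shape 2** — `<path>` cubic bezier, stroke `#ff0000` → engrave (S316, F1965). Control points (SVG): P0=(67.729,45.948), P1=(76.851,63.584), P2=(119.838,124.394), P3=(102.980,117.773); sampled at t=k/5. Machine vertices: (67.729,104.200) → (76.516,89.322) → (88.933,69.392) → (100.481,49.718) → (106.663,35.609) → (102.980,32.375). Open path.

G21
G90
G0 X31.495 Y24.291
M3 S788
G1 X21.154 Y21.298 F810
G1 X12.365 Y27.517
G1 X11.747 Y38.265
G1 X19.766 Y45.450
G1 X30.383 Y43.660
G1 X35.603 Y34.244
G1 X31.495 Y24.291
M5
G0 X67.729 Y104.200
M3 S316
G1 X76.516 Y89.322 F1965
G1 X88.933 Y69.392
G1 X100.481 Y49.718
G1 X106.663 Y35.609
G1 X102.980 Y32.375
M5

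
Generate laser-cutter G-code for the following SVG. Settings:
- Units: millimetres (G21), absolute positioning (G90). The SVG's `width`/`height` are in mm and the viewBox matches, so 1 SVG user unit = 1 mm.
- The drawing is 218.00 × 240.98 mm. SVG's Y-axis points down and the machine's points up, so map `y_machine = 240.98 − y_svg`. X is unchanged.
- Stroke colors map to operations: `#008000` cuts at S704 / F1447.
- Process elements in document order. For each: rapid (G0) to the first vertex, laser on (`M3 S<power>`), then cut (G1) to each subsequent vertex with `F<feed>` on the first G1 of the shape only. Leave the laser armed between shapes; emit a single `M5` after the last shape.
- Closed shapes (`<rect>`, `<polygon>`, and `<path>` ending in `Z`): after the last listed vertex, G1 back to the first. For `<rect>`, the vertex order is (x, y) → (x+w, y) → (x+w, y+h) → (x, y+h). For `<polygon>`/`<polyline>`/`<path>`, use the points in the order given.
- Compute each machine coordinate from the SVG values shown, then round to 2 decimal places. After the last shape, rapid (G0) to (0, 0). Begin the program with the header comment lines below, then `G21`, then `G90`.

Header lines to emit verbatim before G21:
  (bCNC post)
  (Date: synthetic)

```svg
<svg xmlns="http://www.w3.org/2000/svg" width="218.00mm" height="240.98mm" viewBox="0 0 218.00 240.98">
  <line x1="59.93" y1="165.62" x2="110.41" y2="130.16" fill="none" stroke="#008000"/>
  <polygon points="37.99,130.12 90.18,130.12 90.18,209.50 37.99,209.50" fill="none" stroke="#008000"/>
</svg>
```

(bCNC post)
(Date: synthetic)
G21
G90
G0 X59.93 Y75.36
M3 S704
G1 X110.41 Y110.82 F1447
G0 X37.99 Y110.86
M3 S704
G1 X90.18 Y110.86 F1447
G1 X90.18 Y31.48
G1 X37.99 Y31.48
G1 X37.99 Y110.86
M5
G0 X0.00 Y0.00

Since the viewBox matches the mm dimensions, user units are millimetres directly. The only transform is the Y-flip y_m = 240.98 − y_svg.

Shape 1 is a line segment drawn with `<line>`. Its stroke #008000 means cut at S704, F1447. After flipping Y the toolpath is (59.93,75.36) → (110.41,110.82).

Shape 2 is a rectangle drawn with `<polygon>`. Its stroke #008000 means cut at S704, F1447. After flipping Y the toolpath is (37.99,110.86) → (90.18,110.86) → (90.18,31.48) → (37.99,31.48) → (37.99,110.86), returning to the start.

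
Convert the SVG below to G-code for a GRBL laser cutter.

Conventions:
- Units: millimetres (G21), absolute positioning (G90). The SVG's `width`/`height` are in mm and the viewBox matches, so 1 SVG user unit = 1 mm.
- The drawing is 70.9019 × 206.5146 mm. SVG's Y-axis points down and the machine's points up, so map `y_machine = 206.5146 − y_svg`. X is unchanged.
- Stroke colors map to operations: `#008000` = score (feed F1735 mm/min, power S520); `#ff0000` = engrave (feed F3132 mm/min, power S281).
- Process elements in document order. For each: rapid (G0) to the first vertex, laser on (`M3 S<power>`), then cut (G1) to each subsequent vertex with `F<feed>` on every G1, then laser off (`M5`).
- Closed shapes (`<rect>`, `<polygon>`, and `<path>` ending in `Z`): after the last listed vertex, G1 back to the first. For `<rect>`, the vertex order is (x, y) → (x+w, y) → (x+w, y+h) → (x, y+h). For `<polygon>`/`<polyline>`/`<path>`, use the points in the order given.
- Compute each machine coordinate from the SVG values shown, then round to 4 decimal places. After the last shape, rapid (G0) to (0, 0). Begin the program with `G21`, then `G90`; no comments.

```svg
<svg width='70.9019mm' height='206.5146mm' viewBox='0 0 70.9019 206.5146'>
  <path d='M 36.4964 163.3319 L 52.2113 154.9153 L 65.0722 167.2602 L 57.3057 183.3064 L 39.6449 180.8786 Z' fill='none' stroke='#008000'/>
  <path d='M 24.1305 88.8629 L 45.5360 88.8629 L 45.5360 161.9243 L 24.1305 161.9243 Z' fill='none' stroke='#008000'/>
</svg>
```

viewBox `0 0 70.9019 206.5146` with mm width/height → 1 unit = 1 mm. Flip: y_m = 206.5146 − y_svg.

**Shape 1** — `<path>` regular polygon, stroke `#008000` → score (S520, F1735). Machine vertices: (36.4964,43.1827) → (52.2113,51.5993) → (65.0722,39.2544) → (57.3057,23.2082) → (39.6449,25.6360) → (36.4964,43.1827). Closed: final G1 returns to the first vertex.

**Shape 2** — `<path>` rectangle, stroke `#008000` → score (S520, F1735). Machine vertices: (24.1305,117.6517) → (45.5360,117.6517) → (45.5360,44.5903) → (24.1305,44.5903) → (24.1305,117.6517). Closed: final G1 returns to the first vertex.

G21
G90
G0 X36.4964 Y43.1827
M3 S520
G1 X52.2113 Y51.5993 F1735
G1 X65.0722 Y39.2544 F1735
G1 X57.3057 Y23.2082 F1735
G1 X39.6449 Y25.6360 F1735
G1 X36.4964 Y43.1827 F1735
M5
G0 X24.1305 Y117.6517
M3 S520
G1 X45.5360 Y117.6517 F1735
G1 X45.5360 Y44.5903 F1735
G1 X24.1305 Y44.5903 F1735
G1 X24.1305 Y117.6517 F1735
M5
G0 X0.0000 Y0.0000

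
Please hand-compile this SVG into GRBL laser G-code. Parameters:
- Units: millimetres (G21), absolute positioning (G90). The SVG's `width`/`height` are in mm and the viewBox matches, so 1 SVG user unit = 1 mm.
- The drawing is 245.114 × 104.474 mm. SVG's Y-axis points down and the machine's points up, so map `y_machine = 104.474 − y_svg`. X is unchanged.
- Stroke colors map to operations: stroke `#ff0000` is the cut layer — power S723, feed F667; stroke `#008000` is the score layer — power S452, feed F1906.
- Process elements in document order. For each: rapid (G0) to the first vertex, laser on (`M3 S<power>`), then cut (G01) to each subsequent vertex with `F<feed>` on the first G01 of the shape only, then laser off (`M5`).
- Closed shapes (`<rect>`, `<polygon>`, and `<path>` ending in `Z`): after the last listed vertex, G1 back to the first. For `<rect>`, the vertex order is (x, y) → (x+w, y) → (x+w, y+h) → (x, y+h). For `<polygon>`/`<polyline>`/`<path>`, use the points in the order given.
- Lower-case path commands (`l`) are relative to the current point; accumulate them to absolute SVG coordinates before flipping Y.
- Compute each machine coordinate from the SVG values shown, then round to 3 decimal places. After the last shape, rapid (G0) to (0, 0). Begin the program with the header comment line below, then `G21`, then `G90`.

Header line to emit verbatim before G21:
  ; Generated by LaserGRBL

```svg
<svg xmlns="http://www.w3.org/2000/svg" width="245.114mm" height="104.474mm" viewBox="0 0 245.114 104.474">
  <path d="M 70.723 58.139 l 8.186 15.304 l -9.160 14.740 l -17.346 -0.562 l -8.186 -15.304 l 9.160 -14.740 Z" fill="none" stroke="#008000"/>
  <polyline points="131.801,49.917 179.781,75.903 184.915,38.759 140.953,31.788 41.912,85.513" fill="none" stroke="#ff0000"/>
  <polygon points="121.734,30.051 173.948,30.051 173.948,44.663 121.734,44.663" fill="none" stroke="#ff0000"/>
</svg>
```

; Generated by LaserGRBL
G21
G90
G0 X70.723 Y46.335
M3 S452
G01 X78.909 Y31.031 F1906
G01 X69.749 Y16.291
G01 X52.403 Y16.853
G01 X44.217 Y32.157
G01 X53.377 Y46.897
G01 X70.723 Y46.335
M5
G0 X131.801 Y54.557
M3 S723
G01 X179.781 Y28.571 F667
G01 X184.915 Y65.715
G01 X140.953 Y72.686
G01 X41.912 Y18.961
M5
G0 X121.734 Y74.423
M3 S723
G01 X173.948 Y74.423 F667
G01 X173.948 Y59.811
G01 X121.734 Y59.811
G01 X121.734 Y74.423
M5
G0 X0.000 Y0.000

viewBox `0 0 245.114 104.474` with mm width/height → 1 unit = 1 mm. Flip: y_m = 104.474 − y_svg.

**Shape 1** — `<path>` regular polygon, stroke `#008000` → score (S452, F1906). Machine vertices: (70.723,46.335) → (78.909,31.031) → (69.749,16.291) → (52.403,16.853) → (44.217,32.157) → (53.377,46.897) → (70.723,46.335). Closed: final G1 returns to the first vertex.

**Shape 2** — `<polyline>` open polyline, stroke `#ff0000` → cut (S723, F667). Machine vertices: (131.801,54.557) → (179.781,28.571) → (184.915,65.715) → (140.953,72.686) → (41.912,18.961). Open path.

**Shape 3** — `<polygon>` rectangle, stroke `#ff0000` → cut (S723, F667). Machine vertices: (121.734,74.423) → (173.948,74.423) → (173.948,59.811) → (121.734,59.811) → (121.734,74.423). Closed: final G1 returns to the first vertex.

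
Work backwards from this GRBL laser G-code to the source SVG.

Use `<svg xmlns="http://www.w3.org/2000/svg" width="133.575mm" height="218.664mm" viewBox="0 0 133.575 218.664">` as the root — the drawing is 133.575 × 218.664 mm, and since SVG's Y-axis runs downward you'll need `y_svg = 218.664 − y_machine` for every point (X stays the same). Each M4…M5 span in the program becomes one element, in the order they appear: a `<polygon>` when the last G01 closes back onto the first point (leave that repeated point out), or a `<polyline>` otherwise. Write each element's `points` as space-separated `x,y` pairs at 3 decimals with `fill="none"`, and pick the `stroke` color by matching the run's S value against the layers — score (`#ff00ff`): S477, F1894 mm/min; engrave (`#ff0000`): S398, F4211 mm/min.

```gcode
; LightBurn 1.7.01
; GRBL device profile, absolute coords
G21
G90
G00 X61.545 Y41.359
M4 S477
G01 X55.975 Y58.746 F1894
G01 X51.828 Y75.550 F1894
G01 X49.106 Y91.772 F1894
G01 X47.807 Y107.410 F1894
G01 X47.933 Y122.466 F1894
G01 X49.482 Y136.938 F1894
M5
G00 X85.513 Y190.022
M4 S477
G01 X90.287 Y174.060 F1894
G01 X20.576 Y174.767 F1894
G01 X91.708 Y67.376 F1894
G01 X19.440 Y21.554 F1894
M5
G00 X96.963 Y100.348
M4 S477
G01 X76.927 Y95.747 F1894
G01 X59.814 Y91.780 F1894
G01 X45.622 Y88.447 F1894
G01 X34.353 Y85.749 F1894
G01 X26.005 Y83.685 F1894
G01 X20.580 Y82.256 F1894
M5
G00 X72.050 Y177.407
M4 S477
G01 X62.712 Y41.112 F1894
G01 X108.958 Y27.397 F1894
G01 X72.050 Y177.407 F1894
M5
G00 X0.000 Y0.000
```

Machine Y-up, SVG Y-down with viewBox height 218.664, so y_svg = 218.664 − y_machine; X carries over. Every run uses S477, so all elements get stroke `#ff00ff` (score).

Run 1: The run is open, so emit a `<polyline>` with points (Y-flipped): 61.545,177.305 55.975,159.918 51.828,143.114 49.106,126.892 47.807,111.254 47.933,96.198 49.482,81.726.

Run 2: The run is open, so emit a `<polyline>` with points (Y-flipped): 85.513,28.642 90.287,44.604 20.576,43.897 91.708,151.288 19.440,197.110.

Run 3: The run is open, so emit a `<polyline>` with points (Y-flipped): 96.963,118.316 76.927,122.917 59.814,126.884 45.622,130.217 34.353,132.915 26.005,134.979 20.580,136.408.

Run 4: The run returns to its start, so emit a `<polygon>` with points (Y-flipped): 72.050,41.257 62.712,177.552 108.958,191.267.

<svg xmlns="http://www.w3.org/2000/svg" width="133.575mm" height="218.664mm" viewBox="0 0 133.575 218.664">
  <polyline points="61.545,177.305 55.975,159.918 51.828,143.114 49.106,126.892 47.807,111.254 47.933,96.198 49.482,81.726" fill="none" stroke="#ff00ff"/>
  <polyline points="85.513,28.642 90.287,44.604 20.576,43.897 91.708,151.288 19.440,197.110" fill="none" stroke="#ff00ff"/>
  <polyline points="96.963,118.316 76.927,122.917 59.814,126.884 45.622,130.217 34.353,132.915 26.005,134.979 20.580,136.408" fill="none" stroke="#ff00ff"/>
  <polygon points="72.050,41.257 62.712,177.552 108.958,191.267" fill="none" stroke="#ff00ff"/>
</svg>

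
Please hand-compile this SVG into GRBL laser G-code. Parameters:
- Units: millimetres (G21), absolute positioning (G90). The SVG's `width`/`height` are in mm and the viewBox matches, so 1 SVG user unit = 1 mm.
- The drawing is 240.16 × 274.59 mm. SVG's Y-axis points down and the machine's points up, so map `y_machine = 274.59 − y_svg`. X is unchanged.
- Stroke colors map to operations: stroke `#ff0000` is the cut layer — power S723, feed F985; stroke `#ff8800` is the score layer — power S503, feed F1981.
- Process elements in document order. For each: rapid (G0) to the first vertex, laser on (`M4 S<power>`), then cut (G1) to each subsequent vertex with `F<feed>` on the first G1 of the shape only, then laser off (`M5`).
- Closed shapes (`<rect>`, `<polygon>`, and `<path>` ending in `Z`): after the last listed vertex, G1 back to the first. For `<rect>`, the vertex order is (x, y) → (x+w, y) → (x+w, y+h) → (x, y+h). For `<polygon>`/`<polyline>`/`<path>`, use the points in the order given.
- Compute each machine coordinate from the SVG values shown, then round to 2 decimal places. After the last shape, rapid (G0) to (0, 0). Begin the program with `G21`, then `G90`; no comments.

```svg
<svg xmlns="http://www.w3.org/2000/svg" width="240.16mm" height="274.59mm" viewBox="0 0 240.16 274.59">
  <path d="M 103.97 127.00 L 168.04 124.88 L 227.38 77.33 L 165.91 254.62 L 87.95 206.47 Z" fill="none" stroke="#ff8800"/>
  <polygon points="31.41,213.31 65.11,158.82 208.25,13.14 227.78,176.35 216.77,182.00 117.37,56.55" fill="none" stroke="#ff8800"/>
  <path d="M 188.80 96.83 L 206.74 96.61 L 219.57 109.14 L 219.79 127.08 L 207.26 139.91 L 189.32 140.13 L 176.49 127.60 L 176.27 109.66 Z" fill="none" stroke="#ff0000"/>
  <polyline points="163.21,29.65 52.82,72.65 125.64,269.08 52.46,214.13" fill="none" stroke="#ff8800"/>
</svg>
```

G21
G90
G0 X103.97 Y147.59
M4 S503
G1 X168.04 Y149.71 F1981
G1 X227.38 Y197.26
G1 X165.91 Y19.97
G1 X87.95 Y68.12
G1 X103.97 Y147.59
M5
G0 X31.41 Y61.28
M4 S503
G1 X65.11 Y115.77 F1981
G1 X208.25 Y261.45
G1 X227.78 Y98.24
G1 X216.77 Y92.59
G1 X117.37 Y218.04
G1 X31.41 Y61.28
M5
G0 X188.80 Y177.76
M4 S723
G1 X206.74 Y177.98 F985
G1 X219.57 Y165.45
G1 X219.79 Y147.51
G1 X207.26 Y134.68
G1 X189.32 Y134.46
G1 X176.49 Y146.99
G1 X176.27 Y164.93
G1 X188.80 Y177.76
M5
G0 X163.21 Y244.94
M4 S503
G1 X52.82 Y201.94 F1981
G1 X125.64 Y5.51
G1 X52.46 Y60.46
M5
G0 X0.00 Y0.00

Since the viewBox matches the mm dimensions, user units are millimetres directly. The only transform is the Y-flip y_m = 274.59 − y_svg.

Shape 1 is a closed polygon drawn with `<path>`. Its stroke #ff8800 means score at S503, F1981. After flipping Y the toolpath is (103.97,147.59) → (168.04,149.71) → (227.38,197.26) → (165.91,19.97) → (87.95,68.12) → (103.97,147.59), returning to the start.

Shape 2 is a closed polygon drawn with `<polygon>`. Its stroke #ff8800 means score at S503, F1981. After flipping Y the toolpath is (31.41,61.28) → (65.11,115.77) → (208.25,261.45) → (227.78,98.24) → (216.77,92.59) → (117.37,218.04) → (31.41,61.28), returning to the start.

Shape 3 is a regular polygon drawn with `<path>`. Its stroke #ff0000 means cut at S723, F985. After flipping Y the toolpath is (188.80,177.76) → (206.74,177.98) → (219.57,165.45) → (219.79,147.51) → (207.26,134.68) → (189.32,134.46) → (176.49,146.99) → (176.27,164.93) → (188.80,177.76), returning to the start.

Shape 4 is a open polyline drawn with `<polyline>`. Its stroke #ff8800 means score at S503, F1981. After flipping Y the toolpath is (163.21,244.94) → (52.82,201.94) → (125.64,5.51) → (52.46,60.46).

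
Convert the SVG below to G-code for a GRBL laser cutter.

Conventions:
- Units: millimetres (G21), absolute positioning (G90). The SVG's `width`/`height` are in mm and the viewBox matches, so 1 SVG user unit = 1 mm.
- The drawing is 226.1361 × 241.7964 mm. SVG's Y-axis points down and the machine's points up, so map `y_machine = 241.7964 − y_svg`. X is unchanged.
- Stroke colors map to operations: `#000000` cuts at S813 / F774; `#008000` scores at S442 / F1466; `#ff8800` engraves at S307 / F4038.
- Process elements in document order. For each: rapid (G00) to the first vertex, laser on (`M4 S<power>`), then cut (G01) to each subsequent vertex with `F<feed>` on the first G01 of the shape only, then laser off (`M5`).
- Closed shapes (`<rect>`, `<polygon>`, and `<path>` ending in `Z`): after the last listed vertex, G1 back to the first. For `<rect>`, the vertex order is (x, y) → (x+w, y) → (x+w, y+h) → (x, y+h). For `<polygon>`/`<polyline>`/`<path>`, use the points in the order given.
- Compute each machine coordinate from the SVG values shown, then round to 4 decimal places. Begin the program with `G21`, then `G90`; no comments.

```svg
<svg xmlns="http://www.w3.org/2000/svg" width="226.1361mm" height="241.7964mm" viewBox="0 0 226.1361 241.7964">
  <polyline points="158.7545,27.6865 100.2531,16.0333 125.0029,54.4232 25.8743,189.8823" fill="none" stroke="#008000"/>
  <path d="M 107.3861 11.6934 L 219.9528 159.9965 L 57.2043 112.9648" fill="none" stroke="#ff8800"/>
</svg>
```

1 u = 1 mm; y_m = 241.7964 − y.

[1] `<polyline>` open polyline, #008000→score S442 F1466: (158.7545,214.1099) → (100.2531,225.7631) → (125.0029,187.3732) → (25.8743,51.9141)

[2] `<path>` open polyline, #ff8800→engrave S307 F4038: (107.3861,230.1030) → (219.9528,81.7999) → (57.2043,128.8316)

G21
G90
G00 X158.7545 Y214.1099
M4 S442
G01 X100.2531 Y225.7631 F1466
G01 X125.0029 Y187.3732
G01 X25.8743 Y51.9141
M5
G00 X107.3861 Y230.1030
M4 S307
G01 X219.9528 Y81.7999 F4038
G01 X57.2043 Y128.8316
M5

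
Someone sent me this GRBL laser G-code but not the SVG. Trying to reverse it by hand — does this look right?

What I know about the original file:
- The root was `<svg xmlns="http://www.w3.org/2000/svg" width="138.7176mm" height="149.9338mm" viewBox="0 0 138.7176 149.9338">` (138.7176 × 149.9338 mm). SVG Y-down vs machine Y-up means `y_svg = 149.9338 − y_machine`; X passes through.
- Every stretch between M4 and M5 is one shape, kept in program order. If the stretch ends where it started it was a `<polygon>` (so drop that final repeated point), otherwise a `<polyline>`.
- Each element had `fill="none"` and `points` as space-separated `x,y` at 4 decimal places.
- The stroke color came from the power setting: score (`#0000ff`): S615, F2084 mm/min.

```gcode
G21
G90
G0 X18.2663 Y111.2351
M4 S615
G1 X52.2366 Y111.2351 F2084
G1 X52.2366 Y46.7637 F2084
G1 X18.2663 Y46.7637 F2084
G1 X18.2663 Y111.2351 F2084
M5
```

<svg xmlns="http://www.w3.org/2000/svg" width="138.7176mm" height="149.9338mm" viewBox="0 0 138.7176 149.9338">
  <polygon points="18.2663,38.6987 52.2366,38.6987 52.2366,103.1701 18.2663,103.1701" fill="none" stroke="#0000ff"/>
</svg>

Each laser-on run becomes one SVG element. Flip Y back into SVG space with y_svg = 149.9338 − y_machine. Every run uses S615, so all elements get stroke `#0000ff` (score).

Run 1: The run returns to its start, so emit a `<polygon>` with points (Y-flipped): 18.2663,38.6987 52.2366,38.6987 52.2366,103.1701 18.2663,103.1701.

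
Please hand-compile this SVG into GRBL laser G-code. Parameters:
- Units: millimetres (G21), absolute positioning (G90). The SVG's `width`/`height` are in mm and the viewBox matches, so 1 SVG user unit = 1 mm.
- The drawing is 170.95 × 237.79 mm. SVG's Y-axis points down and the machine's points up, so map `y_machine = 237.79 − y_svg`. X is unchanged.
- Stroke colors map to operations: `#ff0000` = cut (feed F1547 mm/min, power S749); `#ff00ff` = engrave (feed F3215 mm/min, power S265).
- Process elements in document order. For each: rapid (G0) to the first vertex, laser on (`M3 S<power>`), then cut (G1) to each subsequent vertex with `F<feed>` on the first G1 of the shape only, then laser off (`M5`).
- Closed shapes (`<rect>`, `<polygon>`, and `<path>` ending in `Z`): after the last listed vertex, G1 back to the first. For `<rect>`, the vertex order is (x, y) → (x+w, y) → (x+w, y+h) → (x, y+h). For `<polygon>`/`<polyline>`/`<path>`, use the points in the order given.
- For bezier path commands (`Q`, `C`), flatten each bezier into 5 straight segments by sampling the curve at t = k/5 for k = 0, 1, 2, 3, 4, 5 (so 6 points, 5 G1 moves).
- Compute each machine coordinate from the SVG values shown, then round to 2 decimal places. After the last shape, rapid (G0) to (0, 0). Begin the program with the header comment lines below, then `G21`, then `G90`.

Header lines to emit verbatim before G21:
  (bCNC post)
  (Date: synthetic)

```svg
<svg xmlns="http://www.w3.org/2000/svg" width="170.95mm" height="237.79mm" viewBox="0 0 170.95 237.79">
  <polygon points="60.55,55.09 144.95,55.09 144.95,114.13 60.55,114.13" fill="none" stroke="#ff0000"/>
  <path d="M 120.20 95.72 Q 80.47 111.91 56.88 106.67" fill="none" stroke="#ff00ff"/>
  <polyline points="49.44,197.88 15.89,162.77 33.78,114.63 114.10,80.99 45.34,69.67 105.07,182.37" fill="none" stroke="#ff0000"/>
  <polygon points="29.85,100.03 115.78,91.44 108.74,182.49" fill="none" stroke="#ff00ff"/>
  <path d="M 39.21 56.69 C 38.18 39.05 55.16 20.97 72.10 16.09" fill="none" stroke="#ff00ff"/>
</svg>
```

viewBox `0 0 170.95 237.79` with mm width/height → 1 unit = 1 mm. Flip: y_m = 237.79 − y_svg.

**Shape 1** — `<polygon>` rectangle, stroke `#ff0000` → cut (S749, F1547). Machine vertices: (60.55,182.70) → (144.95,182.70) → (144.95,123.66) → (60.55,123.66) → (60.55,182.70). Closed: final G1 returns to the first vertex.

**Shape 2** — `<path>` quadratic bezier, stroke `#ff00ff` → engrave (S265, F3215). Control points (SVG): P0=(120.20,95.72), P1=(80.47,111.91), P2=(56.88,106.67); sampled at t=k/5. Machine vertices: (120.20,142.07) → (104.95,136.45) → (91.00,132.55) → (78.33,130.36) → (66.96,129.88) → (56.88,131.12). Open path.

**Shape 3** — `<polyline>` open polyline, stroke `#ff0000` → cut (S749, F1547). Machine vertices: (49.44,39.91) → (15.89,75.02) → (33.78,123.16) → (114.10,156.80) → (45.34,168.12) → (105.07,55.42). Open path.

**Shape 4** — `<polygon>` closed polygon, stroke `#ff00ff` → engrave (S265, F3215). Machine vertices: (29.85,137.76) → (115.78,146.35) → (108.74,55.30) → (29.85,137.76). Closed: final G1 returns to the first vertex.

**Shape 5** — `<path>` cubic bezier, stroke `#ff00ff` → engrave (S265, F3215). Control points (SVG): P0=(39.21,56.69), P1=(38.18,39.05), P2=(55.16,20.97), P3=(72.10,16.09); sampled at t=k/5. Machine vertices: (39.21,181.10) → (40.61,191.63) → (45.46,201.61) → (52.91,210.38) → (62.08,217.30) → (72.10,221.70). Open path.

(bCNC post)
(Date: synthetic)
G21
G90
G0 X60.55 Y182.70
M3 S749
G1 X144.95 Y182.70 F1547
G1 X144.95 Y123.66
G1 X60.55 Y123.66
G1 X60.55 Y182.70
M5
G0 X120.20 Y142.07
M3 S265
G1 X104.95 Y136.45 F3215
G1 X91.00 Y132.55
G1 X78.33 Y130.36
G1 X66.96 Y129.88
G1 X56.88 Y131.12
M5
G0 X49.44 Y39.91
M3 S749
G1 X15.89 Y75.02 F1547
G1 X33.78 Y123.16
G1 X114.10 Y156.80
G1 X45.34 Y168.12
G1 X105.07 Y55.42
M5
G0 X29.85 Y137.76
M3 S265
G1 X115.78 Y146.35 F3215
G1 X108.74 Y55.30
G1 X29.85 Y137.76
M5
G0 X39.21 Y181.10
M3 S265
G1 X40.61 Y191.63 F3215
G1 X45.46 Y201.61
G1 X52.91 Y210.38
G1 X62.08 Y217.30
G1 X72.10 Y221.70
M5
G0 X0.00 Y0.00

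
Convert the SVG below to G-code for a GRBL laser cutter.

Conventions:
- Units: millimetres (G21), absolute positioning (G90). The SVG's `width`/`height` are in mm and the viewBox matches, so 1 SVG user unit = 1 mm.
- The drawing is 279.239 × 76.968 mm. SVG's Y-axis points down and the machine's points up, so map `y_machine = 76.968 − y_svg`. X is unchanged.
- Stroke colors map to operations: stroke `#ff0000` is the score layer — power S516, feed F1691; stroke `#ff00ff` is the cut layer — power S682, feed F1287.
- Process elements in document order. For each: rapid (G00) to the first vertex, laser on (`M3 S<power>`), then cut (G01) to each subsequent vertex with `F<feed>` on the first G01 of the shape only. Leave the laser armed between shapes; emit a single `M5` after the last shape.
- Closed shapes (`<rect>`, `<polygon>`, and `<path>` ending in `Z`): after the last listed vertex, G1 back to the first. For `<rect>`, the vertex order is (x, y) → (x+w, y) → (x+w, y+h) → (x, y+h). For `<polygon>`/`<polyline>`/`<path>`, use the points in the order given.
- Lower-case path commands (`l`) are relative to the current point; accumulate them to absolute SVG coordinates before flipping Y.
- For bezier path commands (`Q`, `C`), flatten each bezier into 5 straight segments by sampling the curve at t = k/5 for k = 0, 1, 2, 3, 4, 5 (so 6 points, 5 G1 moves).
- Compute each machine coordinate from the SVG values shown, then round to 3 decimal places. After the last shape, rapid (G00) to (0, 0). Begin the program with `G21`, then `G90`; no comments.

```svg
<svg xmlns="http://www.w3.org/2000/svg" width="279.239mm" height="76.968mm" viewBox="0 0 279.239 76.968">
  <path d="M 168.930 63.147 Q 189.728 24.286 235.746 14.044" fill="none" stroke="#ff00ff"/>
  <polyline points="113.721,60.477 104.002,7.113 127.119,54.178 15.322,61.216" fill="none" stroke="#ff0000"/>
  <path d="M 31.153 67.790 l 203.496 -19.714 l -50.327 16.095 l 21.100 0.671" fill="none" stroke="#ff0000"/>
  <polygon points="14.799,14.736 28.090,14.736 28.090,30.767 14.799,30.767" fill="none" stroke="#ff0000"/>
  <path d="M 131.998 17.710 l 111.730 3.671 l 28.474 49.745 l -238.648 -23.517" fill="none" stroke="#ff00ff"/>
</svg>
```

viewBox `0 0 279.239 76.968` with mm width/height → 1 unit = 1 mm. Flip: y_m = 76.968 − y_svg.

**Shape 1** — `<path>` quadratic bezier, stroke `#ff00ff` → cut (S682, F1287). Control points (SVG): P0=(168.930,63.147), P1=(189.728,24.286), P2=(235.746,14.044); sampled at t=k/5. Machine vertices: (168.930,13.821) → (178.258,28.221) → (189.604,40.331) → (202.967,50.151) → (218.348,57.682) → (235.746,62.924). Open path.

**Shape 2** — `<polyline>` open polyline, stroke `#ff0000` → score (S516, F1691). Machine vertices: (113.721,16.491) → (104.002,69.855) → (127.119,22.790) → (15.322,15.752). Open path.

**Shape 3** — `<path>` open polyline, stroke `#ff0000` → score (S516, F1691). Machine vertices: (31.153,9.178) → (234.649,28.892) → (184.322,12.797) → (205.422,12.126). Open path.

**Shape 4** — `<polygon>` rectangle, stroke `#ff0000` → score (S516, F1691). Machine vertices: (14.799,62.232) → (28.090,62.232) → (28.090,46.201) → (14.799,46.201) → (14.799,62.232). Closed: final G1 returns to the first vertex.

**Shape 5** — `<path>` open polyline, stroke `#ff00ff` → cut (S682, F1287). Machine vertices: (131.998,59.258) → (243.728,55.587) → (272.202,5.842) → (33.554,29.359). Open path.

G21
G90
G00 X168.930 Y13.821
M3 S682
G01 X178.258 Y28.221 F1287
G01 X189.604 Y40.331
G01 X202.967 Y50.151
G01 X218.348 Y57.682
G01 X235.746 Y62.924
G00 X113.721 Y16.491
M3 S516
G01 X104.002 Y69.855 F1691
G01 X127.119 Y22.790
G01 X15.322 Y15.752
G00 X31.153 Y9.178
M3 S516
G01 X234.649 Y28.892 F1691
G01 X184.322 Y12.797
G01 X205.422 Y12.126
G00 X14.799 Y62.232
M3 S516
G01 X28.090 Y62.232 F1691
G01 X28.090 Y46.201
G01 X14.799 Y46.201
G01 X14.799 Y62.232
G00 X131.998 Y59.258
M3 S682
G01 X243.728 Y55.587 F1287
G01 X272.202 Y5.842
G01 X33.554 Y29.359
M5
G00 X0.000 Y0.000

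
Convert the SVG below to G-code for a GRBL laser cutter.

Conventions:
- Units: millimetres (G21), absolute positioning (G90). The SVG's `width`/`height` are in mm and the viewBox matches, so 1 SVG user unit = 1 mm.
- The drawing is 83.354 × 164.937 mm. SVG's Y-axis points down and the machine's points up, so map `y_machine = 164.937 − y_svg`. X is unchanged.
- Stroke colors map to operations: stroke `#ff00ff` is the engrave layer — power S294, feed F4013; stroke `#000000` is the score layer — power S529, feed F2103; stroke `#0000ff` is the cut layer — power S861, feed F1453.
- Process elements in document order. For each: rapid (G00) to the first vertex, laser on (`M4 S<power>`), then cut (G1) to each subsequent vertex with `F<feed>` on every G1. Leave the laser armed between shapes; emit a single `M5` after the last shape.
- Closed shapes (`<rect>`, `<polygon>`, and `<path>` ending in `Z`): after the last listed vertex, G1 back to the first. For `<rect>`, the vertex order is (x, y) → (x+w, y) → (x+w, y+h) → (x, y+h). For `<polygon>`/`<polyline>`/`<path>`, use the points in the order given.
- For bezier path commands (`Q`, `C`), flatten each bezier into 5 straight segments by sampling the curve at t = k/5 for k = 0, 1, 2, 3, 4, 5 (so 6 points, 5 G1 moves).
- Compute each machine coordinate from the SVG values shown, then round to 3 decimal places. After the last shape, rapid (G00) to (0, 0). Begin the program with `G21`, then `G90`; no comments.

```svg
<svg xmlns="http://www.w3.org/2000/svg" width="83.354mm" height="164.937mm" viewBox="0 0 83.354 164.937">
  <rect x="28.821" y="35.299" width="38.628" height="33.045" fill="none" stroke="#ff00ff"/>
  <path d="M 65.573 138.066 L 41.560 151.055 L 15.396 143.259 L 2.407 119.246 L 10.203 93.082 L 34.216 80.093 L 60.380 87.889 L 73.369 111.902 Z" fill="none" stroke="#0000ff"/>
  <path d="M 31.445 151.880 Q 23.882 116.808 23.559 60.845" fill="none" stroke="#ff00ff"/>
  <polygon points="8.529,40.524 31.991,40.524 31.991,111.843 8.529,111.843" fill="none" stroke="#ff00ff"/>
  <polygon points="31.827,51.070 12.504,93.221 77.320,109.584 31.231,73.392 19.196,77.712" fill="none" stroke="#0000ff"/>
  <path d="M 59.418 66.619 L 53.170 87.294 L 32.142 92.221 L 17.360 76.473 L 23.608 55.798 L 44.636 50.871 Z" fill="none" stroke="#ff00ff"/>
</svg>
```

viewBox `0 0 83.354 164.937` with mm width/height → 1 unit = 1 mm. Flip: y_m = 164.937 − y_svg.

**Shape 1** — `<rect>` rectangle, stroke `#ff00ff` → engrave (S294, F4013). Machine vertices: (28.821,129.638) → (67.449,129.638) → (67.449,96.593) → (28.821,96.593) → (28.821,129.638). Closed: final G1 returns to the first vertex.

**Shape 2** — `<path>` regular polygon, stroke `#0000ff` → cut (S861, F1453). Machine vertices: (65.573,26.871) → (41.560,13.882) → (15.396,21.678) → (2.407,45.691) → (10.203,71.855) → (34.216,84.844) → (60.380,77.048) → (73.369,53.035) → (65.573,26.871). Closed: final G1 returns to the first vertex.

**Shape 3** — `<path>` quadratic bezier, stroke `#ff00ff` → engrave (S294, F4013). Control points (SVG): P0=(31.445,151.880), P1=(23.882,116.808), P2=(23.559,60.845); sampled at t=k/5. Machine vertices: (31.445,13.057) → (28.709,27.921) → (26.553,44.457) → (24.976,62.664) → (23.978,82.542) → (23.559,104.092). Open path.

**Shape 4** — `<polygon>` rectangle, stroke `#ff00ff` → engrave (S294, F4013). Machine vertices: (8.529,124.413) → (31.991,124.413) → (31.991,53.094) → (8.529,53.094) → (8.529,124.413). Closed: final G1 returns to the first vertex.

**Shape 5** — `<polygon>` closed polygon, stroke `#0000ff` → cut (S861, F1453). Machine vertices: (31.827,113.867) → (12.504,71.716) → (77.320,55.353) → (31.231,91.545) → (19.196,87.225) → (31.827,113.867). Closed: final G1 returns to the first vertex.

**Shape 6** — `<path>` regular polygon, stroke `#ff00ff` → engrave (S294, F4013). Machine vertices: (59.418,98.318) → (53.170,77.643) → (32.142,72.716) → (17.360,88.464) → (23.608,109.139) → (44.636,114.066) → (59.418,98.318). Closed: final G1 returns to the first vertex.

G21
G90
G00 X28.821 Y129.638
M4 S294
G1 X67.449 Y129.638 F4013
G1 X67.449 Y96.593 F4013
G1 X28.821 Y96.593 F4013
G1 X28.821 Y129.638 F4013
G00 X65.573 Y26.871
M4 S861
G1 X41.560 Y13.882 F1453
G1 X15.396 Y21.678 F1453
G1 X2.407 Y45.691 F1453
G1 X10.203 Y71.855 F1453
G1 X34.216 Y84.844 F1453
G1 X60.380 Y77.048 F1453
G1 X73.369 Y53.035 F1453
G1 X65.573 Y26.871 F1453
G00 X31.445 Y13.057
M4 S294
G1 X28.709 Y27.921 F4013
G1 X26.553 Y44.457 F4013
G1 X24.976 Y62.664 F4013
G1 X23.978 Y82.542 F4013
G1 X23.559 Y104.092 F4013
G00 X8.529 Y124.413
M4 S294
G1 X31.991 Y124.413 F4013
G1 X31.991 Y53.094 F4013
G1 X8.529 Y53.094 F4013
G1 X8.529 Y124.413 F4013
G00 X31.827 Y113.867
M4 S861
G1 X12.504 Y71.716 F1453
G1 X77.320 Y55.353 F1453
G1 X31.231 Y91.545 F1453
G1 X19.196 Y87.225 F1453
G1 X31.827 Y113.867 F1453
G00 X59.418 Y98.318
M4 S294
G1 X53.170 Y77.643 F4013
G1 X32.142 Y72.716 F4013
G1 X17.360 Y88.464 F4013
G1 X23.608 Y109.139 F4013
G1 X44.636 Y114.066 F4013
G1 X59.418 Y98.318 F4013
M5
G00 X0.000 Y0.000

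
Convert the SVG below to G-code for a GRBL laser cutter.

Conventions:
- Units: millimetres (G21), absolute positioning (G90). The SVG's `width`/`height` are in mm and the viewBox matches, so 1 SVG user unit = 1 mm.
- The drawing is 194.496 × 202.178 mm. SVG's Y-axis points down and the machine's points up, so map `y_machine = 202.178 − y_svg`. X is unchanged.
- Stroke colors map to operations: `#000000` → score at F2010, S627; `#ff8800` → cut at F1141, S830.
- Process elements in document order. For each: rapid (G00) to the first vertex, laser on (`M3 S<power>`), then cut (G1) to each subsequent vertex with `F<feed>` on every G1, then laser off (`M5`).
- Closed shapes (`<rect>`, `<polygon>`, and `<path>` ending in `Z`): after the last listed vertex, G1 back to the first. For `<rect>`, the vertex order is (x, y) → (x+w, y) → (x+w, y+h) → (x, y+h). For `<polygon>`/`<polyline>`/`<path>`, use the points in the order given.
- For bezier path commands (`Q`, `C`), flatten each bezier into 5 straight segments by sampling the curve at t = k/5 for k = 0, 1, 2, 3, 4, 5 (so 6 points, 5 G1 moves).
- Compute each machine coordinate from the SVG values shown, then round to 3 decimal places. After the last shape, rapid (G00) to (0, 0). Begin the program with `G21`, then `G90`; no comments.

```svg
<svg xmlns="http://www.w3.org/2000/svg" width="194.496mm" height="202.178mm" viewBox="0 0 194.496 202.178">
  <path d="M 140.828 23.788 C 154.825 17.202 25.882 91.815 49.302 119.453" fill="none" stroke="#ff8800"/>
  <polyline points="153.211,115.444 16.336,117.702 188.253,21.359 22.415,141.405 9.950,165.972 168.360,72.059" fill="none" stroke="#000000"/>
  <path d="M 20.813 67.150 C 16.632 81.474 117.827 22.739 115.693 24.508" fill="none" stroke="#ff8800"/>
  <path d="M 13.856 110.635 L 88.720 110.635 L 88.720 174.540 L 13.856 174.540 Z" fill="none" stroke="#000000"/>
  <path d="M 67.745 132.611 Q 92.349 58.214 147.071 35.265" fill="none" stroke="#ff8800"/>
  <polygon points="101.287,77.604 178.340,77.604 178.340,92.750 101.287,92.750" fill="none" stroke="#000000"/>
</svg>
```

G21
G90
G00 X140.828 Y178.390
M3 S830
G1 X134.436 Y173.623 F1141
G1 X107.913 Y155.521 F1141
G1 X75.433 Y130.235 F1141
G1 X51.171 Y103.919 F1141
G1 X49.302 Y82.725 F1141
M5
G00 X153.211 Y86.734
M3 S627
G1 X16.336 Y84.476 F2010
G1 X188.253 Y180.819 F2010
G1 X22.415 Y60.773 F2010
G1 X9.950 Y36.206 F2010
G1 X168.360 Y130.119 F2010
M5
G00 X20.813 Y135.028
M3 S830
G1 X29.280 Y134.132 F1141
G1 X53.019 Y144.359 F1141
G1 X82.013 Y159.299 F1141
G1 X106.244 Y172.539 F1141
G1 X115.693 Y177.670 F1141
M5
G00 X13.856 Y91.543
M3 S627
G1 X88.720 Y91.543 F2010
G1 X88.720 Y27.638 F2010
G1 X13.856 Y27.638 F2010
G1 X13.856 Y91.543 F2010
M5
G00 X67.745 Y69.567
M3 S830
G1 X78.791 Y97.268 F1141
G1 X92.247 Y120.853 F1141
G1 X108.112 Y140.322 F1141
G1 X126.387 Y155.675 F1141
G1 X147.071 Y166.913 F1141
M5
G00 X101.287 Y124.574
M3 S627
G1 X178.340 Y124.574 F2010
G1 X178.340 Y109.428 F2010
G1 X101.287 Y109.428 F2010
G1 X101.287 Y124.574 F2010
M5
G00 X0.000 Y0.000

Since the viewBox matches the mm dimensions, user units are millimetres directly. The only transform is the Y-flip y_m = 202.178 − y_svg.

Shape 1 is a cubic bezier drawn with `<path>`. Its stroke #ff8800 means cut at S830, F1141. After flipping Y the toolpath is (140.828,178.390) → (134.436,173.623) → (107.913,155.521) → (75.433,130.235) → (51.171,103.919) → (49.302,82.725).

Shape 2 is a open polyline drawn with `<polyline>`. Its stroke #000000 means score at S627, F2010. After flipping Y the toolpath is (153.211,86.734) → (16.336,84.476) → (188.253,180.819) → (22.415,60.773) → (9.950,36.206) → (168.360,130.119).

Shape 3 is a cubic bezier drawn with `<path>`. Its stroke #ff8800 means cut at S830, F1141. After flipping Y the toolpath is (20.813,135.028) → (29.280,134.132) → (53.019,144.359) → (82.013,159.299) → (106.244,172.539) → (115.693,177.670).

Shape 4 is a rectangle drawn with `<path>`. Its stroke #000000 means score at S627, F2010. After flipping Y the toolpath is (13.856,91.543) → (88.720,91.543) → (88.720,27.638) → (13.856,27.638) → (13.856,91.543), returning to the start.

Shape 5 is a quadratic bezier drawn with `<path>`. Its stroke #ff8800 means cut at S830, F1141. After flipping Y the toolpath is (67.745,69.567) → (78.791,97.268) → (92.247,120.853) → (108.112,140.322) → (126.387,155.675) → (147.071,166.913).

Shape 6 is a rectangle drawn with `<polygon>`. Its stroke #000000 means score at S627, F2010. After flipping Y the toolpath is (101.287,124.574) → (178.340,124.574) → (178.340,109.428) → (101.287,109.428) → (101.287,124.574), returning to the start.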